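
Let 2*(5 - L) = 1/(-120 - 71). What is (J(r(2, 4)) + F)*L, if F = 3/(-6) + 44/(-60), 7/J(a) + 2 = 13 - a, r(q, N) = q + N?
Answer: 637/764 ≈ 0.83377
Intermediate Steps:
r(q, N) = N + q
J(a) = 7/(11 - a) (J(a) = 7/(-2 + (13 - a)) = 7/(11 - a))
L = 1911/382 (L = 5 - 1/(2*(-120 - 71)) = 5 - ½/(-191) = 5 - ½*(-1/191) = 5 + 1/382 = 1911/382 ≈ 5.0026)
F = -37/30 (F = 3*(-⅙) + 44*(-1/60) = -½ - 11/15 = -37/30 ≈ -1.2333)
(J(r(2, 4)) + F)*L = (-7/(-11 + (4 + 2)) - 37/30)*(1911/382) = (-7/(-11 + 6) - 37/30)*(1911/382) = (-7/(-5) - 37/30)*(1911/382) = (-7*(-⅕) - 37/30)*(1911/382) = (7/5 - 37/30)*(1911/382) = (⅙)*(1911/382) = 637/764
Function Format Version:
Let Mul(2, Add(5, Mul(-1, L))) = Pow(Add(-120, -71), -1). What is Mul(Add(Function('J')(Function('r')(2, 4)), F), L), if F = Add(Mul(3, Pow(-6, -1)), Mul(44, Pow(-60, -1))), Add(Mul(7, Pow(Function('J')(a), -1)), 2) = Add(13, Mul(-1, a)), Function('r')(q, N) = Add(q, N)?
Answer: Rational(637, 764) ≈ 0.83377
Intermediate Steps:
Function('r')(q, N) = Add(N, q)
Function('J')(a) = Mul(7, Pow(Add(11, Mul(-1, a)), -1)) (Function('J')(a) = Mul(7, Pow(Add(-2, Add(13, Mul(-1, a))), -1)) = Mul(7, Pow(Add(11, Mul(-1, a)), -1)))
L = Rational(1911, 382) (L = Add(5, Mul(Rational(-1, 2), Pow(Add(-120, -71), -1))) = Add(5, Mul(Rational(-1, 2), Pow(-191, -1))) = Add(5, Mul(Rational(-1, 2), Rational(-1, 191))) = Add(5, Rational(1, 382)) = Rational(1911, 382) ≈ 5.0026)
F = Rational(-37, 30) (F = Add(Mul(3, Rational(-1, 6)), Mul(44, Rational(-1, 60))) = Add(Rational(-1, 2), Rational(-11, 15)) = Rational(-37, 30) ≈ -1.2333)
Mul(Add(Function('J')(Function('r')(2, 4)), F), L) = Mul(Add(Mul(-7, Pow(Add(-11, Add(4, 2)), -1)), Rational(-37, 30)), Rational(1911, 382)) = Mul(Add(Mul(-7, Pow(Add(-11, 6), -1)), Rational(-37, 30)), Rational(1911, 382)) = Mul(Add(Mul(-7, Pow(-5, -1)), Rational(-37, 30)), Rational(1911, 382)) = Mul(Add(Mul(-7, Rational(-1, 5)), Rational(-37, 30)), Rational(1911, 382)) = Mul(Add(Rational(7, 5), Rational(-37, 30)), Rational(1911, 382)) = Mul(Rational(1, 6), Rational(1911, 382)) = Rational(637, 764)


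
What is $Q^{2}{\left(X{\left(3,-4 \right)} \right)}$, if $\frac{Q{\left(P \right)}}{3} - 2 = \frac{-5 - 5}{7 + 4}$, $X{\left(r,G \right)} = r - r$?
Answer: $\frac{1296}{121} \approx 10.711$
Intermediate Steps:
$X{\left(r,G \right)} = 0$
$Q{\left(P \right)} = \frac{36}{11}$ ($Q{\left(P \right)} = 6 + 3 \frac{-5 - 5}{7 + 4} = 6 + 3 \left(- \frac{10}{11}\right) = 6 - \frac{30}{11} = \frac{36}{11}$)
$Q^{2}{\left(X{\left(3,-4 \right)} \right)} = \left(\frac{36}{11}\right)^{2} = \frac{1296}{121}$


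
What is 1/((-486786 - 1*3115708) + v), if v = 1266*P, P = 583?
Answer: -1/2864416 ≈ -3.4911e-7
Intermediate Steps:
v = 738078 (v = 1266*583 = 738078)
1/((-486786 - 1*3115708) + v) = 1/((-486786 - 1*3115708) + 738078) = 1/((-486786 - 3115708) + 738078) = 1/(-3602494 + 738078) = 1/(-2864416) = -1/2864416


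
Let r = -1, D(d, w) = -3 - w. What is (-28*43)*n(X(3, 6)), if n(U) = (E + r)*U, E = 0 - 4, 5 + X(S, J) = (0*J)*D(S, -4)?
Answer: -30100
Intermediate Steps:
X(S, J) = -5 (X(S, J) = -5 + (0*J)*(-3 - 1*(-4)) = -5 + 0*(-3 + 4) = -5 + 0*1 = -5 + 0 = -5)
E = -4
n(U) = -5*U (n(U) = (-4 - 1)*U = -5*U)
(-28*43)*n(X(3, 6)) = (-28*43)*(-5*(-5)) = -1204*25 = -30100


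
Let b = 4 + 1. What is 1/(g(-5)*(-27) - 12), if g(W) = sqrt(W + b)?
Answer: -1/12 ≈ -0.083333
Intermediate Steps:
b = 5
g(W) = sqrt(5 + W) (g(W) = sqrt(W + 5) = sqrt(5 + W))
1/(g(-5)*(-27) - 12) = 1/(sqrt(5 - 5)*(-27) - 12) = 1/(sqrt(0)*(-27) - 12) = 1/(0*(-27) - 12) = 1/(0 - 12) = 1/(-12) = -1/12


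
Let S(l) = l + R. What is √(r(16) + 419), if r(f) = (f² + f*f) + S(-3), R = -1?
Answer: 3*√103 ≈ 30.447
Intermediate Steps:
S(l) = -1 + l (S(l) = l - 1 = -1 + l)
r(f) = -4 + 2*f² (r(f) = (f² + f*f) + (-1 - 3) = (f² + f²) - 4 = 2*f² - 4 = -4 + 2*f²)
√(r(16) + 419) = √((-4 + 2*16²) + 419) = √((-4 + 2*256) + 419) = √((-4 + 512) + 419) = √(508 + 419) = √927 = 3*√103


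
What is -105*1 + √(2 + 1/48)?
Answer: -105 + √291/12 ≈ -103.58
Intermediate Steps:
-105*1 + √(2 + 1/48) = -105 + √(2 + 1/48) = -105 + √(97/48) = -105 + √291/12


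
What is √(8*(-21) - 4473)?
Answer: I*√4641 ≈ 68.125*I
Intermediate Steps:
√(8*(-21) - 4473) = √(-168 - 4473) = √(-4641) = I*√4641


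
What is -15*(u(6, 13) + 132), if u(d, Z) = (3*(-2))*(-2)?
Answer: -2160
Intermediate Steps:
u(d, Z) = 12 (u(d, Z) = -6*(-2) = 12)
-15*(u(6, 13) + 132) = -15*(12 + 132) = -15*144 = -2160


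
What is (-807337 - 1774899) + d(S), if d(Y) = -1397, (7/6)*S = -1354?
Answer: -2583633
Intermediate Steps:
S = -8124/7 (S = (6/7)*(-1354) = -8124/7 ≈ -1160.6)
(-807337 - 1774899) + d(S) = (-807337 - 1774899) - 1397 = -2582236 - 1397 = -2583633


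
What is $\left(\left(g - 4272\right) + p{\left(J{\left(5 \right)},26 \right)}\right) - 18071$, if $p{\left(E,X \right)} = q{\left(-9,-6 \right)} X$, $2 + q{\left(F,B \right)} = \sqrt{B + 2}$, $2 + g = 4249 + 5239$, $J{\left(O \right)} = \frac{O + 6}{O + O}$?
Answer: $-12909 + 52 i \approx -12909.0 + 52.0 i$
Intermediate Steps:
$J{\left(O \right)} = \frac{6 + O}{2 O}$
$g = 9486$ ($g = -2 + \left(4249 + 5239\right) = -2 + 9488 = 9486$)
$q{\left(F,B \right)} = -2 + \sqrt{2 + B}$ ($q{\left(F,B \right)} = -2 + \sqrt{B + 2} = -2 + \sqrt{2 + B}$)
$p{\left(E,X \right)} = X \left(-2 + 2 i\right)$ ($p{\left(E,X \right)} = \left(-2 + \sqrt{2 - 6}\right) X = \left(-2 + \sqrt{-4}\right) X = \left(-2 + 2 i\right) X = X \left(-2 + 2 i\right)$)
$\left(\left(g - 4272\right) + p{\left(J{\left(5 \right)},26 \right)}\right) - 18071 = \left(\left(9486 - 4272\right) + 2 \cdot 26 \left(-1 + i\right)\right) - 18071 = \left(5214 - \left(52 - 52 i\right)\right) - 18071 = \left(5162 + 52 i\right) - 18071 = -12909 + 52 i$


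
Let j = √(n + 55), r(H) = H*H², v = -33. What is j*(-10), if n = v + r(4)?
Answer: -10*√86 ≈ -92.736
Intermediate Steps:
r(H) = H³
n = 31 (n = -33 + 4³ = -33 + 64 = 31)
j = √86 (j = √(31 + 55) = √86 ≈ 9.2736)
j*(-10) = √86*(-10) = -10*√86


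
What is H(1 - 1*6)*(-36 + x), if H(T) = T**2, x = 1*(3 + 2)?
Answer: -775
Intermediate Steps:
x = 5 (x = 1*5 = 5)
H(1 - 1*6)*(-36 + x) = (1 - 1*6)**2*(-36 + 5) = (1 - 6)**2*(-31) = (-5)**2*(-31) = 25*(-31) = -775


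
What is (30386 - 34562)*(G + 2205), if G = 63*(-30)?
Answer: -1315440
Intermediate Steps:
G = -1890
(30386 - 34562)*(G + 2205) = (30386 - 34562)*(-1890 + 2205) = -4176*315 = -1315440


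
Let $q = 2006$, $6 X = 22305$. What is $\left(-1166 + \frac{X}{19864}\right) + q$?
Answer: $\frac{33378955}{39728} \approx 840.19$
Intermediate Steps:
$X = \frac{7435}{2}$ ($X = \frac{1}{6} \cdot 22305 = \frac{7435}{2} \approx 3717.5$)
$\left(-1166 + \frac{X}{19864}\right) + q = \left(-1166 + \frac{7435}{2 \cdot 19864}\right) + 2006 = \left(-1166 + \frac{7435}{2} \cdot \frac{1}{19864}\right) + 2006 = \left(-1166 + \frac{7435}{39728}\right) + 2006 = - \frac{46315413}{39728} + 2006 = \frac{33378955}{39728}$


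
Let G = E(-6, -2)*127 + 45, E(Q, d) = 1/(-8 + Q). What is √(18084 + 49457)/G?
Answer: 14*√67541/503 ≈ 7.2334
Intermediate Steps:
G = 503/14 (G = 127/(-8 - 6) + 45 = 127/(-14) + 45 = -1/14*127 + 45 = -127/14 + 45 = 503/14 ≈ 35.929)
√(18084 + 49457)/G = √(18084 + 49457)/(503/14) = √67541*(14/503) = 14*√67541/503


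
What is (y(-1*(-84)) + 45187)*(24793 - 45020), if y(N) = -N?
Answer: -912298381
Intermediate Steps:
(y(-1*(-84)) + 45187)*(24793 - 45020) = (-(-1)*(-84) + 45187)*(24793 - 45020) = (-1*84 + 45187)*(-20227) = (-84 + 45187)*(-20227) = 45103*(-20227) = -912298381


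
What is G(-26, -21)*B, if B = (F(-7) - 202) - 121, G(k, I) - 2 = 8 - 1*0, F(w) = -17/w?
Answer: -22440/7 ≈ -3205.7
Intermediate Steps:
G(k, I) = 10 (G(k, I) = 2 + (8 - 1*0) = 2 + (8 + 0) = 2 + 8 = 10)
B = -2244/7 (B = (-17/(-7) - 202) - 121 = (-17*(-⅐) - 202) - 121 = (17/7 - 202) - 121 = -1397/7 - 121 = -2244/7 ≈ -320.57)
G(-26, -21)*B = 10*(-2244/7) = -22440/7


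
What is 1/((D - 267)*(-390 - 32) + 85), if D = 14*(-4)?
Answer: 1/136391 ≈ 7.3319e-6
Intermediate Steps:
D = -56
1/((D - 267)*(-390 - 32) + 85) = 1/((-56 - 267)*(-390 - 32) + 85) = 1/(-323*(-422) + 85) = 1/(136306 + 85) = 1/136391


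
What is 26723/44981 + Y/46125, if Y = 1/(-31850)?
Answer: 39258258198769/66080743706250 ≈ 0.59410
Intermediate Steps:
Y = -1/31850 ≈ -3.1397e-5
26723/44981 + Y/46125 = 26723/44981 - 1/31850/46125 = 26723*(1/44981) - 1/31850*1/46125 = 26723/44981 - 1/1469081250 = 39258258198769/66080743706250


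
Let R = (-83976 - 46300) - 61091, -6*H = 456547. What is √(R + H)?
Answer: I*√9628494/6 ≈ 517.16*I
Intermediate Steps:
H = -456547/6 (H = -⅙*456547 = -456547/6 ≈ -76091.)
R = -191367 (R = -130276 - 61091 = -191367)
√(R + H) = √(-191367 - 456547/6) = √(-1604749/6) = I*√9628494/6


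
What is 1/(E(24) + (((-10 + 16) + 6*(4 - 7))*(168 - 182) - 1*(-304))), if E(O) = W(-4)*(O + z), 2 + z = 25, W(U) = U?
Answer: 1/284 ≈ 0.0035211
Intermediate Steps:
z = 23 (z = -2 + 25 = 23)
E(O) = -92 - 4*O (E(O) = -4*(O + 23) = -4*(23 + O) = -92 - 4*O)
1/(E(24) + (((-10 + 16) + 6*(4 - 7))*(168 - 182) - 1*(-304))) = 1/((-92 - 4*24) + (((-10 + 16) + 6*(4 - 7))*(168 - 182) - 1*(-304))) = 1/((-92 - 96) + ((6 + 6*(-3))*(-14) + 304)) = 1/(-188 + ((6 - 18)*(-14) + 304)) = 1/(-188 + (-12*(-14) + 304)) = 1/(-188 + (168 + 304)) = 1/(-188 + 472) = 1/284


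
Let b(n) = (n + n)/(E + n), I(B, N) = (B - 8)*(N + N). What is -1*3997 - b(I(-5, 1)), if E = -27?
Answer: -211893/53 ≈ -3998.0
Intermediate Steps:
I(B, N) = 2*N*(-8 + B) (I(B, N) = (-8 + B)*(2*N) = 2*N*(-8 + B))
b(n) = 2*n/(-27 + n) (b(n) = (n + n)/(-27 + n) = (2*n)/(-27 + n) = 2*n/(-27 + n))
-1*3997 - b(I(-5, 1)) = -1*3997 - 2*2*1*(-8 - 5)/(-27 + 2*1*(-8 - 5)) = -3997 - 2*2*1*(-13)/(-27 + 2*1*(-13)) = -3997 - 2*(-26)/(-27 - 26) = -3997 - 2*(-26)/(-53) = -3997 - 2*(-26)*(-1)/53 = -3997 - 1*52/53 = -3997 - 52/53 = -211893/53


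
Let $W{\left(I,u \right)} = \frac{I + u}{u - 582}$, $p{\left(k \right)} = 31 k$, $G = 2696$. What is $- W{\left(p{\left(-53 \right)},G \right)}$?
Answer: $- \frac{1053}{2114} \approx -0.49811$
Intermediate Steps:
$W{\left(I,u \right)} = \frac{I + u}{-582 + u}$
$- W{\left(p{\left(-53 \right)},G \right)} = - \frac{31 \left(-53\right) + 2696}{-582 + 2696} = - \frac{-1643 + 2696}{2114} = - \frac{1053}{2114}$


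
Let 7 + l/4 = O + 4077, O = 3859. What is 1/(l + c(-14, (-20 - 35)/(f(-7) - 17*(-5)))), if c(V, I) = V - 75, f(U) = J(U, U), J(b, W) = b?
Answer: 1/31627 ≈ 3.1619e-5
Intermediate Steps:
f(U) = U
c(V, I) = -75 + V
l = 31716 (l = -28 + 4*(3859 + 4077) = -28 + 4*7936 = -28 + 31744 = 31716)
1/(l + c(-14, (-20 - 35)/(f(-7) - 17*(-5)))) = 1/(31716 + (-75 - 14)) = 1/(31716 - 89) = 1/31627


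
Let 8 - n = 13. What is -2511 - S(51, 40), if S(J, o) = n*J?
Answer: -2256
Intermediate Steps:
n = -5 (n = 8 - 1*13 = 8 - 13 = -5)
S(J, o) = -5*J
-2511 - S(51, 40) = -2511 - (-5)*51 = -2511 - 1*(-255) = -2511 + 255 = -2256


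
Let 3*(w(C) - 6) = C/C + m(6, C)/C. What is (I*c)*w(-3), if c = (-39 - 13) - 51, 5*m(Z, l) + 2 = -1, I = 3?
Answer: -9888/5 ≈ -1977.6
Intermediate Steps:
m(Z, l) = -⅗ (m(Z, l) = -⅖ + (⅕)*(-1) = -⅖ - ⅕ = -⅗)
w(C) = 19/3 - 1/(5*C) (w(C) = 6 + (C/C - 3/(5*C))/3 = 6 + (1 - 3/(5*C))/3 = 6 + (⅓ - 1/(5*C)) = 19/3 - 1/(5*C))
c = -103 (c = -52 - 51 = -103)
(I*c)*w(-3) = (3*(-103))*((1/15)*(-3 + 95*(-3))/(-3)) = -103*(-1)*(-3 - 285)/(5*3) = -103*(-1)*(-288)/(5*3) = -309*32/5 = -9888/5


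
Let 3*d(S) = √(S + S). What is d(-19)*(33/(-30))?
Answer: -11*I*√38/30 ≈ -2.2603*I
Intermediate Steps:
d(S) = √2*√S/3 (d(S) = √(S + S)/3 = √(2*S)/3 = (√2*√S)/3 = √2*√S/3)
d(-19)*(33/(-30)) = (√2*√(-19)/3)*(33/(-30)) = (√2*(I*√19)/3)*(33*(-1/30)) = (I*√38/3)*(-11/10) = -11*I*√38/30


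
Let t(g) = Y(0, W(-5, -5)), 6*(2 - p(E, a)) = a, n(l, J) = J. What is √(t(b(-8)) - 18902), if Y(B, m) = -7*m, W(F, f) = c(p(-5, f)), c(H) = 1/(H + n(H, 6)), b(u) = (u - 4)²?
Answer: 2*I*√13274486/53 ≈ 137.49*I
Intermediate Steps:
b(u) = (-4 + u)²
p(E, a) = 2 - a/6
c(H) = 1/(6 + H) (c(H) = 1/(H + 6) = 1/(6 + H))
W(F, f) = 1/(8 - f/6) (W(F, f) = 1/(6 + (2 - f/6)) = 1/(8 - f/6))
t(g) = -42/53 (t(g) = -(-42)/(-48 - 5) = -(-42)/(-53) = -(-42)*(-1)/53 = -7*6/53 = -42/53)
√(t(b(-8)) - 18902) = √(-42/53 - 18902) = √(-1001848/53) = 2*I*√13274486/53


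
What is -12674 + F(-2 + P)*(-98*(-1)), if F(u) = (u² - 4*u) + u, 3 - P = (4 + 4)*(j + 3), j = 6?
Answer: 502218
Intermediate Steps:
P = -69 (P = 3 - (4 + 4)*(6 + 3) = 3 - 8*9 = 3 - 1*72 = 3 - 72 = -69)
F(u) = u² - 3*u
-12674 + F(-2 + P)*(-98*(-1)) = -12674 + ((-2 - 69)*(-3 + (-2 - 69)))*(-98*(-1)) = -12674 - 71*(-3 - 71)*98 = -12674 - 71*(-74)*98 = -12674 + 5254*98 = -12674 + 514892 = 502218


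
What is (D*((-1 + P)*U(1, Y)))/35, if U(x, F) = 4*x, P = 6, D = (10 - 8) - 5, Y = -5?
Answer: -12/7 ≈ -1.7143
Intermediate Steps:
D = -3 (D = 2 - 5 = -3)
(D*((-1 + P)*U(1, Y)))/35 = -3*(-1 + 6)*4*1/35 = -15*4*(1/35) = -3*20*(1/35) = -60*1/35 = -12/7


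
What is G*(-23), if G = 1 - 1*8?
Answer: 161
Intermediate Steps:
G = -7 (G = 1 - 8 = -7)
G*(-23) = -7*(-23) = 161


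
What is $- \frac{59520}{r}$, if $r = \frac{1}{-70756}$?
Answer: $4211397120$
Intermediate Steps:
$r = - \frac{1}{70756} \approx -1.4133 \cdot 10^{-5}$
$- \frac{59520}{r} = - \frac{59520}{- \frac{1}{70756}} = \left(-59520\right) \left(-70756\right) = 4211397120$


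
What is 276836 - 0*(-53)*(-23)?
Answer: 276836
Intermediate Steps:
276836 - 0*(-53)*(-23) = 276836 - 0*(-23) = 276836 - 1*0 = 276836 + 0 = 276836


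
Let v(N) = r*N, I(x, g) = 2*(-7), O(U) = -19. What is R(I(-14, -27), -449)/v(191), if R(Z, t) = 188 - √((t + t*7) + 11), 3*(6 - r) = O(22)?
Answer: 564/7067 - 3*I*√3581/7067 ≈ 0.079808 - 0.025403*I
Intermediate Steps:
r = 37/3 (r = 6 - ⅓*(-19) = 6 + 19/3 = 37/3 ≈ 12.333)
I(x, g) = -14
R(Z, t) = 188 - √(11 + 8*t) (R(Z, t) = 188 - √((t + 7*t) + 11) = 188 - √(8*t + 11) = 188 - √(11 + 8*t))
v(N) = 37*N/3
R(I(-14, -27), -449)/v(191) = (188 - √(11 + 8*(-449)))/(((37/3)*191)) = (188 - √(11 - 3592))/(7067/3) = (188 - √(-3581))*(3/7067) = (188 - I*√3581)*(3/7067) = 564/7067 - 3*I*√3581/7067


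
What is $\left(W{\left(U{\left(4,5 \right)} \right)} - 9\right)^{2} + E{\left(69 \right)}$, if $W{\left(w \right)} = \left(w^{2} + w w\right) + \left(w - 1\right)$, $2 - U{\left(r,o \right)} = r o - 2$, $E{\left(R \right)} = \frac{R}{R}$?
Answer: $236197$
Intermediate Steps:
$E{\left(R \right)} = 1$
$U{\left(r,o \right)} = 4 - o r$ ($U{\left(r,o \right)} = 2 - \left(r o - 2\right) = 2 - \left(o r - 2\right) = 2 - \left(-2 + o r\right) = 4 - o r$)
$W{\left(w \right)} = -1 + w + 2 w^{2}$ ($W{\left(w \right)} = \left(w^{2} + w^{2}\right) + \left(w - 1\right) = 2 w^{2} + \left(-1 + w\right) = -1 + w + 2 w^{2}$)
$\left(W{\left(U{\left(4,5 \right)} \right)} - 9\right)^{2} + E{\left(69 \right)} = \left(\left(-1 + \left(4 - 5 \cdot 4\right) + 2 \left(4 - 5 \cdot 4\right)^{2}\right) - 9\right)^{2} + 1 = \left(\left(-1 + \left(4 - 20\right) + 2 \left(4 - 20\right)^{2}\right) - 9\right)^{2} + 1 = \left(\left(-1 - 16 + 2 \left(-16\right)^{2}\right) - 9\right)^{2} + 1 = \left(\left(-1 - 16 + 2 \cdot 256\right) - 9\right)^{2} + 1 = \left(\left(-1 - 16 + 512\right) - 9\right)^{2} + 1 = \left(495 - 9\right)^{2} + 1 = 486^{2} + 1 = 236196 + 1 = 236197$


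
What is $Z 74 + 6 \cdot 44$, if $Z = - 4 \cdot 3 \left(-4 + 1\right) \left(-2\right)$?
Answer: $-5064$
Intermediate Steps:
$Z = -72$ ($Z = - 4 \cdot 3 \left(-3\right) \left(-2\right) = - 4 \left(\left(-9\right) \left(-2\right)\right) = \left(-4\right) 18 = -72$)
$Z 74 + 6 \cdot 44 = \left(-72\right) 74 + 6 \cdot 44 = -5328 + 264 = -5064$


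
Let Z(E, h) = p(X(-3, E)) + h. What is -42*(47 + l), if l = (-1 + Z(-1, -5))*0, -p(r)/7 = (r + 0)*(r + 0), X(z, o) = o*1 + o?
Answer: -1974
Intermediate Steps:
X(z, o) = 2*o (X(z, o) = o + o = 2*o)
p(r) = -7*r² (p(r) = -7*(r + 0)*(r + 0) = -7*r*r = -7*r²)
Z(E, h) = h - 28*E² (Z(E, h) = -7*4*E² + h = -28*E² + h = h - 28*E²)
l = 0 (l = (-1 + (-5 - 28*(-1)²))*0 = (-1 + (-5 - 28*1))*0 = (-1 + (-5 - 28))*0 = (-1 - 33)*0 = -34*0 = 0)
-42*(47 + l) = -42*(47 + 0) = -42*47 = -1974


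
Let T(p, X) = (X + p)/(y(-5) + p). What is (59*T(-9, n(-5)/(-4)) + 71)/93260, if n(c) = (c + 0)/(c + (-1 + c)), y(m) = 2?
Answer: 45527/28724080 ≈ 0.0015850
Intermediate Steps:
n(c) = c/(-1 + 2*c)
T(p, X) = (X + p)/(2 + p)
(59*T(-9, n(-5)/(-4)) + 71)/93260 = (59*((-5/(-1 + 2*(-5))/(-4) - 9)/(2 - 9)) + 71)/93260 = (59*((-5/(-1 - 10)*(-¼) - 9)/(-7)) + 71)*(1/93260) = (59*(-(-5/(-11)*(-¼) - 9)/7) + 71)*(1/93260) = (59*(-(-5*(-1/11)*(-¼) - 9)/7) + 71)*(1/93260) = (59*(-((5/11)*(-¼) - 9)/7) + 71)*(1/93260) = (59*(-(-5/44 - 9)/7) + 71)*(1/93260) = (59*(-⅐*(-401/44)) + 71)*(1/93260) = (59*(401/308) + 71)*(1/93260) = (23659/308 + 71)*(1/93260) = (45527/308)*(1/93260) = 45527/28724080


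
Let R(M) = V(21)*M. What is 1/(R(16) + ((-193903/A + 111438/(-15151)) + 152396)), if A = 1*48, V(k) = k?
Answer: 727248/108130868159 ≈ 6.7256e-6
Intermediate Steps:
A = 48
R(M) = 21*M
1/(R(16) + ((-193903/A + 111438/(-15151)) + 152396)) = 1/(21*16 + ((-193903/48 + 111438/(-15151)) + 152396)) = 1/(336 + ((-193903*1/48 + 111438*(-1/15151)) + 152396)) = 1/(336 + ((-193903/48 - 111438/15151) + 152396)) = 1/(336 + (-2943173377/727248 + 152396)) = 1/(336 + 107886512831/727248) = 1/(108130868159/727248) = 727248/108130868159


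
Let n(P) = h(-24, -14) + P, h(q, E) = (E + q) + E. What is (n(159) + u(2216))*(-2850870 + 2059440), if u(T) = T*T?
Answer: -3886525161090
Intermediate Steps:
h(q, E) = q + 2*E
u(T) = T²
n(P) = -52 + P (n(P) = (-24 + 2*(-14)) + P = (-24 - 28) + P = -52 + P)
(n(159) + u(2216))*(-2850870 + 2059440) = ((-52 + 159) + 2216²)*(-2850870 + 2059440) = (107 + 4910656)*(-791430) = 4910763*(-791430) = -3886525161090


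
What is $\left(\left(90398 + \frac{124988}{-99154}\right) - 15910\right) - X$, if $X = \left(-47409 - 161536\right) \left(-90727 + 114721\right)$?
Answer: $\frac{248554329991492}{49577} \approx 5.0135 \cdot 10^{9}$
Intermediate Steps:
$X = -5013426330$ ($X = \left(-208945\right) 23994 = -5013426330$)
$\left(\left(90398 + \frac{124988}{-99154}\right) - 15910\right) - X = \left(\left(90398 + \frac{124988}{-99154}\right) - 15910\right) - -5013426330 = \left(\left(90398 + 124988 \left(- \frac{1}{99154}\right)\right) - 15910\right) + 5013426330 = \left(\left(90398 - \frac{62494}{49577}\right) - 15910\right) + 5013426330 = \left(\frac{4481599152}{49577} - 15910\right) + 5013426330 = \frac{3692829082}{49577} + 5013426330 = \frac{248554329991492}{49577}$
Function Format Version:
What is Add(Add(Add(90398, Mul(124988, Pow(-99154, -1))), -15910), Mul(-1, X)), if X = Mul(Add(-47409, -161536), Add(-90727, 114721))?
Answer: Rational(248554329991492, 49577) ≈ 5.0135e+9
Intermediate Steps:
X = -5013426330 (X = Mul(-208945, 23994) = -5013426330)
Add(Add(Add(90398, Mul(124988, Pow(-99154, -1))), -15910), Mul(-1, X)) = Add(Add(Add(90398, Mul(124988, Pow(-99154, -1))), -15910), Mul(-1, -5013426330)) = Add(Add(Add(90398, Mul(124988, Rational(-1, 99154))), -15910), 5013426330) = Add(Add(Add(90398, Rational(-62494, 49577)), -15910), 5013426330) = Add(Add(Rational(4481599152, 49577), -15910), 5013426330) = Add(Rational(3692829082, 49577), 5013426330) = Rational(248554329991492, 49577)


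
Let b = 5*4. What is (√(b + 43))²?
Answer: 63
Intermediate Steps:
b = 20
(√(b + 43))² = (√(20 + 43))² = (√63)² = (3*√7)² = 63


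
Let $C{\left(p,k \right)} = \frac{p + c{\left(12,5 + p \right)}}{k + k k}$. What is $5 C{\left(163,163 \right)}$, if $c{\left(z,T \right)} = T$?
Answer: $\frac{1655}{26732} \approx 0.061911$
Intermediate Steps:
$C{\left(p,k \right)} = \frac{5 + 2 p}{k + k^{2}}$ ($C{\left(p,k \right)} = \frac{p + \left(5 + p\right)}{k + k k} = \frac{5 + 2 p}{k + k^{2}}$)
$5 C{\left(163,163 \right)} = 5 \frac{5 + 2 \cdot 163}{163 \left(1 + 163\right)} = 5 \frac{5 + 326}{163 \cdot 164} = 5 \cdot \frac{1}{163} \cdot \frac{1}{164} \cdot 331 = 5 \cdot \frac{331}{26732} = \frac{1655}{26732}$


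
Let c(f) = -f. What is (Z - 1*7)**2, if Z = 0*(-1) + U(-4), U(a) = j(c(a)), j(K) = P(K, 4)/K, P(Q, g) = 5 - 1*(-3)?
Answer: 25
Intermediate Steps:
P(Q, g) = 8 (P(Q, g) = 5 + 3 = 8)
j(K) = 8/K
U(a) = -8/a (U(a) = 8/((-a)) = 8*(-1/a) = -8/a)
Z = 2 (Z = 0*(-1) - 8/(-4) = 0 - 8*(-1/4) = 0 + 2 = 2)
(Z - 1*7)**2 = (2 - 1*7)**2 = (2 - 7)**2 = (-5)**2 = 25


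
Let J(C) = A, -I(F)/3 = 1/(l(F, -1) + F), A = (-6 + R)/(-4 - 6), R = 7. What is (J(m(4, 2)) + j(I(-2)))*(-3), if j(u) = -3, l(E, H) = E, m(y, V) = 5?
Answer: 93/10 ≈ 9.3000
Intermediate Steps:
A = -⅒ (A = (-6 + 7)/(-4 - 6) = 1/(-10) = 1*(-⅒) = -⅒ ≈ -0.10000)
I(F) = -3/(2*F) (I(F) = -3/(F + F) = -3*1/(2*F) = -3/(2*F))
J(C) = -⅒
(J(m(4, 2)) + j(I(-2)))*(-3) = (-⅒ - 3)*(-3) = -31/10*(-3) = 93/10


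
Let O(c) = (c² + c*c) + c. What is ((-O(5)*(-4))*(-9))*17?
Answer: -33660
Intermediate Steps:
O(c) = c + 2*c² (O(c) = (c² + c²) + c = 2*c² + c = c + 2*c²)
((-O(5)*(-4))*(-9))*17 = ((-5*(1 + 2*5)*(-4))*(-9))*17 = ((-5*(1 + 10)*(-4))*(-9))*17 = ((-5*11*(-4))*(-9))*17 = ((-1*55*(-4))*(-9))*17 = (-55*(-4)*(-9))*17 = (220*(-9))*17 = -1980*17 = -33660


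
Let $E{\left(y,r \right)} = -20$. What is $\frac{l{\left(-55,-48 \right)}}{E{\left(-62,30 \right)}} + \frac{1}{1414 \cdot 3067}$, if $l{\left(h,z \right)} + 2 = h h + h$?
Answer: $- \frac{3217859591}{21683690} \approx -148.4$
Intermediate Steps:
$l{\left(h,z \right)} = -2 + h + h^{2}$ ($l{\left(h,z \right)} = -2 + \left(h h + h\right) = -2 + \left(h^{2} + h\right) = -2 + \left(h + h^{2}\right) = -2 + h + h^{2}$)
$\frac{l{\left(-55,-48 \right)}}{E{\left(-62,30 \right)}} + \frac{1}{1414 \cdot 3067} = \frac{-2 - 55 + \left(-55\right)^{2}}{-20} + \frac{1}{1414 \cdot 3067} = \left(-2 - 55 + 3025\right) \left(- \frac{1}{20}\right) + \frac{1}{1414} \cdot \frac{1}{3067} = 2968 \left(- \frac{1}{20}\right) + \frac{1}{4336738} = - \frac{742}{5} + \frac{1}{4336738} = - \frac{3217859591}{21683690}$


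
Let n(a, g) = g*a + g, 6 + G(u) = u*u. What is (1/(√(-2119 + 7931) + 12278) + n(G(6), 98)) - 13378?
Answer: -779343744101/75371736 - √1453/75371736 ≈ -10340.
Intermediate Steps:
G(u) = -6 + u² (G(u) = -6 + u*u = -6 + u²)
n(a, g) = g + a*g (n(a, g) = a*g + g = g + a*g)
(1/(√(-2119 + 7931) + 12278) + n(G(6), 98)) - 13378 = (1/(√(-2119 + 7931) + 12278) + 98*(1 + (-6 + 6²))) - 13378 = (1/(√5812 + 12278) + 98*(1 + (-6 + 36))) - 13378 = (1/(2*√1453 + 12278) + 98*(1 + 30)) - 13378 = (1/(12278 + 2*√1453) + 98*31) - 13378 = (1/(12278 + 2*√1453) + 3038) - 13378 = (3038 + 1/(12278 + 2*√1453)) - 13378 = -10340 + 1/(12278 + 2*√1453)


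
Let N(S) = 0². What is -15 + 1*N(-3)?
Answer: -15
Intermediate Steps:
N(S) = 0
-15 + 1*N(-3) = -15 + 1*0 = -15 + 0 = -15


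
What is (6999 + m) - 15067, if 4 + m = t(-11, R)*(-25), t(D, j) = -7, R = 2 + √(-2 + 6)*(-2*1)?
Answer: -7897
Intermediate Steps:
R = -2 (R = 2 + √4*(-2) = 2 + 2*(-2) = 2 - 4 = -2)
m = 171 (m = -4 - 7*(-25) = -4 + 175 = 171)
(6999 + m) - 15067 = (6999 + 171) - 15067 = 7170 - 15067 = -7897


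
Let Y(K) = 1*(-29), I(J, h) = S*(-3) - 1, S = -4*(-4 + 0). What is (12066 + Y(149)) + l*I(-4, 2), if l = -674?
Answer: 45063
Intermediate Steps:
S = 16 (S = -4*(-4) = 16)
I(J, h) = -49 (I(J, h) = 16*(-3) - 1 = -48 - 1 = -49)
Y(K) = -29
(12066 + Y(149)) + l*I(-4, 2) = (12066 - 29) - 674*(-49) = 12037 + 33026 = 45063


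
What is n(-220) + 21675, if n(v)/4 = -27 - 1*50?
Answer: 21367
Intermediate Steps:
n(v) = -308 (n(v) = 4*(-27 - 1*50) = 4*(-27 - 50) = 4*(-77) = -308)
n(-220) + 21675 = -308 + 21675 = 21367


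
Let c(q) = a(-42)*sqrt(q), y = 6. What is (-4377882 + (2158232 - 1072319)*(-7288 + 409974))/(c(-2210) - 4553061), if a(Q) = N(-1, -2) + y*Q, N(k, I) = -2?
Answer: -1990951515869758596/20730507050081 + 111068506446744*I*sqrt(2210)/20730507050081 ≈ -96040.0 + 251.87*I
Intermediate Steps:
a(Q) = -2 + 6*Q
c(q) = -254*sqrt(q) (c(q) = (-2 + 6*(-42))*sqrt(q) = (-2 - 252)*sqrt(q) = -254*sqrt(q))
(-4377882 + (2158232 - 1072319)*(-7288 + 409974))/(c(-2210) - 4553061) = (-4377882 + (2158232 - 1072319)*(-7288 + 409974))/(-254*I*sqrt(2210) - 4553061) = (-4377882 + 1085913*402686)/(-254*I*sqrt(2210) - 4553061) = (-4377882 + 437281962318)/(-254*I*sqrt(2210) - 4553061) = 437277584436/(-4553061 - 254*I*sqrt(2210))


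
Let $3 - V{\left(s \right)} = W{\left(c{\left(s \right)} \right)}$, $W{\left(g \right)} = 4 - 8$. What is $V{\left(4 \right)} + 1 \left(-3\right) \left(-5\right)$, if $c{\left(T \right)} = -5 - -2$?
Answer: $22$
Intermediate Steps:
$c{\left(T \right)} = -3$ ($c{\left(T \right)} = -5 + 2 = -3$)
$W{\left(g \right)} = -4$ ($W{\left(g \right)} = 4 - 8 = -4$)
$V{\left(s \right)} = 7$ ($V{\left(s \right)} = 3 - -4 = 3 + 4 = 7$)
$V{\left(4 \right)} + 1 \left(-3\right) \left(-5\right) = 7 + 1 \left(-3\right) \left(-5\right) = 7 - -15 = 7 + 15 = 22$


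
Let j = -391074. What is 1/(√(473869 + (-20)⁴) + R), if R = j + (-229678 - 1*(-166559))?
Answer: -454193/206290647380 - √633869/206290647380 ≈ -2.2056e-6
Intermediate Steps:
R = -454193 (R = -391074 + (-229678 - 1*(-166559)) = -391074 + (-229678 + 166559) = -391074 - 63119 = -454193)
1/(√(473869 + (-20)⁴) + R) = 1/(√(473869 + (-20)⁴) - 454193) = 1/(√(473869 + 160000) - 454193) = 1/(√633869 - 454193) = 1/(-454193 + √633869)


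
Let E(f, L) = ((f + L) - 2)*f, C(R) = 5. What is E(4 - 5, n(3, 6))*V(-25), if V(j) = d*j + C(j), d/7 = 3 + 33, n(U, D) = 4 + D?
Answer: 44065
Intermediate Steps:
d = 252 (d = 7*(3 + 33) = 7*36 = 252)
V(j) = 5 + 252*j (V(j) = 252*j + 5 = 5 + 252*j)
E(f, L) = f*(-2 + L + f) (E(f, L) = ((L + f) - 2)*f = (-2 + L + f)*f = f*(-2 + L + f))
E(4 - 5, n(3, 6))*V(-25) = ((4 - 5)*(-2 + (4 + 6) + (4 - 5)))*(5 + 252*(-25)) = (-(-2 + 10 - 1))*(5 - 6300) = -1*7*(-6295) = -7*(-6295) = 44065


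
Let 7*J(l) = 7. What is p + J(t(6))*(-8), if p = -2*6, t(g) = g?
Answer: -20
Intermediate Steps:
J(l) = 1 (J(l) = (⅐)*7 = 1)
p = -12
p + J(t(6))*(-8) = -12 + 1*(-8) = -12 - 8 = -20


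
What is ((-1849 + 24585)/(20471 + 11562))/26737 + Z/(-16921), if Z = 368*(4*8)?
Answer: -10085362680240/14492266617641 ≈ -0.69591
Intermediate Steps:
Z = 11776 (Z = 368*32 = 11776)
((-1849 + 24585)/(20471 + 11562))/26737 + Z/(-16921) = ((-1849 + 24585)/(20471 + 11562))/26737 + 11776/(-16921) = (22736/32033)*(1/26737) + 11776*(-1/16921) = (22736*(1/32033))*(1/26737) - 11776/16921 = (22736/32033)*(1/26737) - 11776/16921 = 22736/856466321 - 11776/16921 = -10085362680240/14492266617641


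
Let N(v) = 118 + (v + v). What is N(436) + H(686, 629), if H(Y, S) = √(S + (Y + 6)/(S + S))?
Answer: 990 + √249075823/629 ≈ 1015.1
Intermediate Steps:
H(Y, S) = √(S + (6 + Y)/(2*S)) (H(Y, S) = √(S + (6 + Y)/((2*S))) = √(S + (6 + Y)*(1/(2*S))) = √(S + (6 + Y)/(2*S)))
N(v) = 118 + 2*v
N(436) + H(686, 629) = (118 + 2*436) + √2*√((6 + 686 + 2*629²)/629)/2 = (118 + 872) + √2*√((6 + 686 + 2*395641)/629)/2 = 990 + √2*√((6 + 686 + 791282)/629)/2 = 990 + √2*√((1/629)*791974)/2 = 990 + √2*√(791974/629)/2 = 990 + √2*(√498151646/629)/2 = 990 + √249075823/629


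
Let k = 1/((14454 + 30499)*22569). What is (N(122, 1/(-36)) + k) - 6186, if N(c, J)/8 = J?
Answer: -18828588684241/3043632771 ≈ -6186.2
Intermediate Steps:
N(c, J) = 8*J
k = 1/1014544257 (k = (1/22569)/44953 = (1/44953)*(1/22569) = 1/1014544257 ≈ 9.8566e-10)
(N(122, 1/(-36)) + k) - 6186 = (8/(-36) + 1/1014544257) - 6186 = (8*(-1/36) + 1/1014544257) - 6186 = (-2/9 + 1/1014544257) - 6186 = -676362835/3043632771 - 6186 = -18828588684241/3043632771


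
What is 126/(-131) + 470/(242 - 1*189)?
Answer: 54892/6943 ≈ 7.9061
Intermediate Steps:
126/(-131) + 470/(242 - 1*189) = 126*(-1/131) + 470/(242 - 189) = -126/131 + 470/53 = 54892/6943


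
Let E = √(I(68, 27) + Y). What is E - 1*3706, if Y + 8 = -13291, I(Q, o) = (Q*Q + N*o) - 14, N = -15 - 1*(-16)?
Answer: -3706 + I*√8662 ≈ -3706.0 + 93.07*I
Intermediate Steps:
N = 1 (N = -15 + 16 = 1)
I(Q, o) = -14 + o + Q² (I(Q, o) = (Q*Q + 1*o) - 14 = (Q² + o) - 14 = (o + Q²) - 14 = -14 + o + Q²)
Y = -13299 (Y = -8 - 13291 = -13299)
E = I*√8662 (E = √((-14 + 27 + 68²) - 13299) = √((-14 + 27 + 4624) - 13299) = √(4637 - 13299) = √(-8662) = I*√8662 ≈ 93.07*I)
E - 1*3706 = I*√8662 - 1*3706 = I*√8662 - 3706 = -3706 + I*√8662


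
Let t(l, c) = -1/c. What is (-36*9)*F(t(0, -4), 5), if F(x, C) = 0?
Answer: 0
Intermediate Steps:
(-36*9)*F(t(0, -4), 5) = -36*9*0 = -324*0 = 0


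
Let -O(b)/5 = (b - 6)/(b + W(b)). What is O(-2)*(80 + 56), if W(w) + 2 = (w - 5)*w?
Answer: 544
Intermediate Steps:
W(w) = -2 + w*(-5 + w) (W(w) = -2 + (w - 5)*w = -2 + (-5 + w)*w = -2 + w*(-5 + w))
O(b) = -5*(-6 + b)/(-2 + b² - 4*b) (O(b) = -5*(b - 6)/(b + (-2 + b² - 5*b)) = -5*(-6 + b)/(-2 + b² - 4*b))
O(-2)*(80 + 56) = (5*(-6 - 2)/(2 - 1*(-2)² + 4*(-2)))*(80 + 56) = (5*(-8)/(2 - 1*4 - 8))*136 = (5*(-8)/(2 - 4 - 8))*136 = (5*(-8)/(-10))*136 = (5*(-⅒)*(-8))*136 = 4*136 = 544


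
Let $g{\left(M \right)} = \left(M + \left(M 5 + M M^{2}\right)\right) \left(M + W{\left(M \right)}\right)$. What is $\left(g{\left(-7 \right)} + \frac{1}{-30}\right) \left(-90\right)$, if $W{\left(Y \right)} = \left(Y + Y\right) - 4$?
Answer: $-866247$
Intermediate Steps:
$W{\left(Y \right)} = -4 + 2 Y$ ($W{\left(Y \right)} = 2 Y - 4 = -4 + 2 Y$)
$g{\left(M \right)} = \left(-4 + 3 M\right) \left(M^{3} + 6 M\right)$ ($g{\left(M \right)} = \left(M + \left(M 5 + M M^{2}\right)\right) \left(M + \left(-4 + 2 M\right)\right) = \left(M + \left(5 M + M^{3}\right)\right) \left(-4 + 3 M\right) = \left(M + \left(M^{3} + 5 M\right)\right) \left(-4 + 3 M\right) = \left(M^{3} + 6 M\right) \left(-4 + 3 M\right) = \left(-4 + 3 M\right) \left(M^{3} + 6 M\right)$)
$\left(g{\left(-7 \right)} + \frac{1}{-30}\right) \left(-90\right) = \left(- 7 \left(-24 - 4 \left(-7\right)^{2} + 3 \left(-7\right)^{3} + 18 \left(-7\right)\right) + \frac{1}{-30}\right) \left(-90\right) = \left(- 7 \left(-24 - 196 + 3 \left(-343\right) - 126\right) - \frac{1}{30}\right) \left(-90\right) = \left(- 7 \left(-24 - 196 - 1029 - 126\right) - \frac{1}{30}\right) \left(-90\right) = \left(\left(-7\right) \left(-1375\right) - \frac{1}{30}\right) \left(-90\right) = \left(9625 - \frac{1}{30}\right) \left(-90\right) = \frac{288749}{30} \left(-90\right) = -866247$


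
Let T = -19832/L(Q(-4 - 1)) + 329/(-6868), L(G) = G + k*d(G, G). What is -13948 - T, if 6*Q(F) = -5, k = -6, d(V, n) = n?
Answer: -1577626319/171700 ≈ -9188.3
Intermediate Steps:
Q(F) = -⅚ (Q(F) = (⅙)*(-5) = -⅚)
L(G) = -5*G (L(G) = G - 6*G = -5*G)
T = -817245281/171700 (T = -19832/((-5*(-⅚))) + 329/(-6868) = -19832/25/6 + 329*(-1/6868) = -19832*6/25 - 329/6868 = -118992/25 - 329/6868 = -817245281/171700 ≈ -4759.7)
-13948 - T = -13948 - 1*(-817245281/171700) = -13948 + 817245281/171700 = -1577626319/171700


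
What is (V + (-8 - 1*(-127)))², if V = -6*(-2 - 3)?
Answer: 22201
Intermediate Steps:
V = 30 (V = -6*(-5) = 30)
(V + (-8 - 1*(-127)))² = (30 + (-8 - 1*(-127)))² = (30 + (-8 + 127))² = (30 + 119)² = 149² = 22201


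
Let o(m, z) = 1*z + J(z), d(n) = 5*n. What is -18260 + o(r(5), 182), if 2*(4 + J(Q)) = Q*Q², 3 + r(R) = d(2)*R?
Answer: 2996202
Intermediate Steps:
r(R) = -3 + 10*R (r(R) = -3 + (5*2)*R = -3 + 10*R)
J(Q) = -4 + Q³/2 (J(Q) = -4 + (Q*Q²)/2 = -4 + Q³/2)
o(m, z) = -4 + z + z³/2 (o(m, z) = 1*z + (-4 + z³/2) = z + (-4 + z³/2) = -4 + z + z³/2)
-18260 + o(r(5), 182) = -18260 + (-4 + 182 + (½)*182³) = -18260 + (-4 + 182 + (½)*6028568) = -18260 + (-4 + 182 + 3014284) = -18260 + 3014462 = 2996202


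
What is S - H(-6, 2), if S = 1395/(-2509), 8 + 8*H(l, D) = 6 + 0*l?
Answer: -3071/10036 ≈ -0.30600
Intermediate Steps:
H(l, D) = -¼ (H(l, D) = -1 + (6 + 0*l)/8 = -1 + (6 + 0)/8 = -1 + (⅛)*6 = -1 + ¾ = -¼)
S = -1395/2509 (S = 1395*(-1/2509) = -1395/2509 ≈ -0.55600)
S - H(-6, 2) = -1395/2509 - 1*(-¼) = -1395/2509 + ¼ = -3071/10036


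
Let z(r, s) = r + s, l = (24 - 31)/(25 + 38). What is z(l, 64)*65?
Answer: 37375/9 ≈ 4152.8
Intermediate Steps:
l = -⅑ (l = -7/63 = -7*1/63 = -⅑ ≈ -0.11111)
z(l, 64)*65 = (-⅑ + 64)*65 = (575/9)*65 = 37375/9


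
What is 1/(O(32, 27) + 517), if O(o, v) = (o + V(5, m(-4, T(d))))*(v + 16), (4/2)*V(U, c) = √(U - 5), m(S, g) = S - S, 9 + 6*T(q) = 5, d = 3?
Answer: 1/1893 ≈ 0.00052826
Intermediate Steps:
T(q) = -⅔ (T(q) = -3/2 + (⅙)*5 = -3/2 + ⅚ = -⅔)
m(S, g) = 0
V(U, c) = √(-5 + U)/2 (V(U, c) = √(U - 5)/2 = √(-5 + U)/2)
O(o, v) = o*(16 + v) (O(o, v) = (o + √(-5 + 5)/2)*(v + 16) = (o + √0/2)*(16 + v) = (o + (½)*0)*(16 + v) = (o + 0)*(16 + v) = o*(16 + v))
1/(O(32, 27) + 517) = 1/(32*(16 + 27) + 517) = 1/(32*43 + 517) = 1/(1376 + 517) = 1/1893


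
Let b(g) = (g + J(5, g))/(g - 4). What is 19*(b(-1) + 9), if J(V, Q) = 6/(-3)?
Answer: 912/5 ≈ 182.40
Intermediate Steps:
J(V, Q) = -2 (J(V, Q) = 6*(-⅓) = -2)
b(g) = (-2 + g)/(-4 + g) (b(g) = (g - 2)/(g - 4) = (-2 + g)/(-4 + g))
19*(b(-1) + 9) = 19*((-2 - 1)/(-4 - 1) + 9) = 19*(-3/(-5) + 9) = 19*(-⅕*(-3) + 9) = 19*(⅗ + 9) = 19*(48/5) = 912/5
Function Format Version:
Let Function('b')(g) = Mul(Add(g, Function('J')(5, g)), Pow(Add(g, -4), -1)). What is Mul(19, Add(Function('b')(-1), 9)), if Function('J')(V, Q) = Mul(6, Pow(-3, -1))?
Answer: Rational(912, 5) ≈ 182.40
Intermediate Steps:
Function('J')(V, Q) = -2 (Function('J')(V, Q) = Mul(6, Rational(-1, 3)) = -2)
Function('b')(g) = Mul(Pow(Add(-4, g), -1), Add(-2, g)) (Function('b')(g) = Mul(Add(g, -2), Pow(Add(g, -4), -1)) = Mul(Add(-2, g), Pow(Add(-4, g), -1)) = Mul(Pow(Add(-4, g), -1), Add(-2, g)))
Mul(19, Add(Function('b')(-1), 9)) = Mul(19, Add(Mul(Pow(Add(-4, -1), -1), Add(-2, -1)), 9)) = Mul(19, Add(Mul(Pow(-5, -1), -3), 9)) = Mul(19, Add(Mul(Rational(-1, 5), -3), 9)) = Mul(19, Add(Rational(3, 5), 9)) = Mul(19, Rational(48, 5)) = Rational(912, 5)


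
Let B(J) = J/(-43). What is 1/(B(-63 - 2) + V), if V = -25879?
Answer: -43/1112732 ≈ -3.8644e-5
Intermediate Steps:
B(J) = -J/43 (B(J) = J*(-1/43) = -J/43)
1/(B(-63 - 2) + V) = 1/(-(-63 - 2)/43 - 25879) = 1/(-1/43*(-65) - 25879) = 1/(65/43 - 25879) = 1/(-1112732/43) = -43/1112732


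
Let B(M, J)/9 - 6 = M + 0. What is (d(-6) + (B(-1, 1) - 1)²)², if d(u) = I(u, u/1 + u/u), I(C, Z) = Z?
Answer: 3728761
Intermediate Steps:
B(M, J) = 54 + 9*M (B(M, J) = 54 + 9*(M + 0) = 54 + 9*M)
d(u) = 1 + u (d(u) = u/1 + u/u = u*1 + 1 = u + 1 = 1 + u)
(d(-6) + (B(-1, 1) - 1)²)² = ((1 - 6) + ((54 + 9*(-1)) - 1)²)² = (-5 + ((54 - 9) - 1)²)² = (-5 + (45 - 1)²)² = (-5 + 44²)² = (-5 + 1936)² = 1931² = 3728761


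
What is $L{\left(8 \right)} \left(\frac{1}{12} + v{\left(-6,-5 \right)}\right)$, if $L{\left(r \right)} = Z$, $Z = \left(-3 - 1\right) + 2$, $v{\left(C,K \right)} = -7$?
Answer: $\frac{83}{6} \approx 13.833$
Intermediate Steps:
$Z = -2$ ($Z = -4 + 2 = -2$)
$L{\left(r \right)} = -2$
$L{\left(8 \right)} \left(\frac{1}{12} + v{\left(-6,-5 \right)}\right) = - 2 \left(\frac{1}{12} - 7\right) = \left(-2\right) \left(- \frac{83}{12}\right) = \frac{83}{6}$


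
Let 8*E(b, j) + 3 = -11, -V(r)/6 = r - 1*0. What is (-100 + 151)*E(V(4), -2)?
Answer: -357/4 ≈ -89.250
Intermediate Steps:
V(r) = -6*r (V(r) = -6*(r - 1*0) = -6*(r + 0) = -6*r)
E(b, j) = -7/4 (E(b, j) = -3/8 + (⅛)*(-11) = -3/8 - 11/8 = -7/4)
(-100 + 151)*E(V(4), -2) = (-100 + 151)*(-7/4) = 51*(-7/4) = -357/4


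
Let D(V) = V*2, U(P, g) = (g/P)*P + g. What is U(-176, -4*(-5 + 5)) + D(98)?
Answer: 196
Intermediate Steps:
U(P, g) = 2*g (U(P, g) = g + g = 2*g)
D(V) = 2*V
U(-176, -4*(-5 + 5)) + D(98) = 2*(-4*(-5 + 5)) + 2*98 = 2*(-4*0) + 196 = 2*0 + 196 = 0 + 196 = 196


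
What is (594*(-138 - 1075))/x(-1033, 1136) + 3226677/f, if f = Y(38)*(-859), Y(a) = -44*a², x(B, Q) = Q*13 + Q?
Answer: -76704917235/1695311233 ≈ -45.245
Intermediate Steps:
x(B, Q) = 14*Q (x(B, Q) = 13*Q + Q = 14*Q)
f = 54577424 (f = -44*38²*(-859) = -44*1444*(-859) = -63536*(-859) = 54577424)
(594*(-138 - 1075))/x(-1033, 1136) + 3226677/f = (594*(-138 - 1075))/((14*1136)) + 3226677/54577424 = (594*(-1213))/15904 + 3226677*(1/54577424) = -720522*1/15904 + 3226677/54577424 = -360261/7952 + 3226677/54577424 = -76704917235/1695311233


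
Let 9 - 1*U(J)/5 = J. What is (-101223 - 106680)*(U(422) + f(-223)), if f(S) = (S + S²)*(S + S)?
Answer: 4590860199123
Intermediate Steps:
U(J) = 45 - 5*J
f(S) = 2*S*(S + S²) (f(S) = (S + S²)*(2*S) = 2*S*(S + S²))
(-101223 - 106680)*(U(422) + f(-223)) = (-101223 - 106680)*((45 - 5*422) + 2*(-223)²*(1 - 223)) = -207903*((45 - 2110) + 2*49729*(-222)) = -207903*(-2065 - 22079676) = -207903*(-22081741) = 4590860199123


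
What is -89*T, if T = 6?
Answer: -534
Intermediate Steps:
-89*T = -89*6 = -534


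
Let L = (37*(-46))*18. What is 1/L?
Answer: -1/30636 ≈ -3.2641e-5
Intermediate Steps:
L = -30636 (L = -1702*18 = -30636)
1/L = 1/(-30636) = -1/30636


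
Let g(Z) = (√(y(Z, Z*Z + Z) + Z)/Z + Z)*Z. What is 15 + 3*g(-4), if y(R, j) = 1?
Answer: 63 + 3*I*√3 ≈ 63.0 + 5.1962*I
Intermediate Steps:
g(Z) = Z*(Z + √(1 + Z)/Z) (g(Z) = (√(1 + Z)/Z + Z)*Z = (Z + √(1 + Z)/Z)*Z = Z*(Z + √(1 + Z)/Z))
15 + 3*g(-4) = 15 + 3*((-4)² + √(1 - 4)) = 15 + 3*(16 + √(-3)) = 15 + 3*(16 + I*√3) = 15 + (48 + 3*I*√3) = 63 + 3*I*√3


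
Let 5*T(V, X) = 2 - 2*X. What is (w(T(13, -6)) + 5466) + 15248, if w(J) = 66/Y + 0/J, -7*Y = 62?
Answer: 641903/31 ≈ 20707.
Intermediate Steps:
Y = -62/7 (Y = -⅐*62 = -62/7 ≈ -8.8571)
T(V, X) = ⅖ - 2*X/5 (T(V, X) = (2 - 2*X)/5 = ⅖ - 2*X/5)
w(J) = -231/31 (w(J) = 66/(-62/7) + 0/J = 66*(-7/62) + 0 = -231/31 + 0 = -231/31)
(w(T(13, -6)) + 5466) + 15248 = (-231/31 + 5466) + 15248 = 169215/31 + 15248 = 641903/31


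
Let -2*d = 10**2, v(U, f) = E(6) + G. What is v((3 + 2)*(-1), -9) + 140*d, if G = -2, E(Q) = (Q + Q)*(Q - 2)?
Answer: -6954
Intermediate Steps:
E(Q) = 2*Q*(-2 + Q) (E(Q) = (2*Q)*(-2 + Q) = 2*Q*(-2 + Q))
v(U, f) = 46 (v(U, f) = 2*6*(-2 + 6) - 2 = 2*6*4 - 2 = 48 - 2 = 46)
d = -50 (d = -1/2*10**2 = -1/2*100 = -50)
v((3 + 2)*(-1), -9) + 140*d = 46 + 140*(-50) = 46 - 7000 = -6954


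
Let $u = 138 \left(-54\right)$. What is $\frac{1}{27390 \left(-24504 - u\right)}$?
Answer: $- \frac{1}{467054280} \approx -2.1411 \cdot 10^{-9}$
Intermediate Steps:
$u = -7452$
$\frac{1}{27390 \left(-24504 - u\right)} = \frac{1}{27390 \left(-24504 - -7452\right)} = \frac{1}{27390 \left(-24504 + 7452\right)} = \frac{1}{27390 \left(-17052\right)} = \frac{1}{27390} \left(- \frac{1}{17052}\right) = - \frac{1}{467054280}$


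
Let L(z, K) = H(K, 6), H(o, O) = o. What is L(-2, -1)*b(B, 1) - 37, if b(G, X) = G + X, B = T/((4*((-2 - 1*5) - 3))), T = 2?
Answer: -759/20 ≈ -37.950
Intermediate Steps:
L(z, K) = K
B = -1/20 (B = 2/((4*((-2 - 1*5) - 3))) = 2/((4*((-2 - 5) - 3))) = 2/((4*(-7 - 3))) = 2/((4*(-10))) = 2/(-40) = 2*(-1/40) = -1/20 ≈ -0.050000)
L(-2, -1)*b(B, 1) - 37 = -(-1/20 + 1) - 37 = -1*19/20 - 37 = -19/20 - 37 = -759/20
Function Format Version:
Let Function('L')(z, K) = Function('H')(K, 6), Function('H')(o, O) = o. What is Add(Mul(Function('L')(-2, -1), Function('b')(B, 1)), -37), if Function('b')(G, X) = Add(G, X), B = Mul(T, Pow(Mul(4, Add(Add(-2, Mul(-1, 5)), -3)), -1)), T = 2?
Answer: Rational(-759, 20) ≈ -37.950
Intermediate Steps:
Function('L')(z, K) = K
B = Rational(-1, 20) (B = Mul(2, Pow(Mul(4, Add(Add(-2, Mul(-1, 5)), -3)), -1)) = Mul(2, Pow(Mul(4, Add(Add(-2, -5), -3)), -1)) = Mul(2, Pow(Mul(4, Add(-7, -3)), -1)) = Mul(2, Pow(Mul(4, -10), -1)) = Mul(2, Pow(-40, -1)) = Mul(2, Rational(-1, 40)) = Rational(-1, 20) ≈ -0.050000)
Add(Mul(Function('L')(-2, -1), Function('b')(B, 1)), -37) = Add(Mul(-1, Add(Rational(-1, 20), 1)), -37) = Add(Mul(-1, Rational(19, 20)), -37) = Add(Rational(-19, 20), -37) = Rational(-759, 20)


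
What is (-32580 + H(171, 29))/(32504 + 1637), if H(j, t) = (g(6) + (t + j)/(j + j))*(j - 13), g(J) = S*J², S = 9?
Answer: 3198452/5838111 ≈ 0.54786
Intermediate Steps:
g(J) = 9*J²
H(j, t) = (-13 + j)*(324 + (j + t)/(2*j)) (H(j, t) = (9*6² + (t + j)/(j + j))*(j - 13) = (9*36 + (j + t)/((2*j)))*(-13 + j) = (324 + (j + t)*(1/(2*j)))*(-13 + j) = (324 + (j + t)/(2*j))*(-13 + j) = (-13 + j)*(324 + (j + t)/(2*j)))
(-32580 + H(171, 29))/(32504 + 1637) = (-32580 + (½)*(-13*29 + 171*(-8437 + 29 + 649*171))/171)/(32504 + 1637) = (-32580 + (½)*(1/171)*(-377 + 171*(-8437 + 29 + 110979)))/34141 = (-32580 + (½)*(1/171)*(-377 + 171*102571))*(1/34141) = (-32580 + (½)*(1/171)*(-377 + 17539641))*(1/34141) = (-32580 + (½)*(1/171)*17539264)*(1/34141) = (-32580 + 8769632/171)*(1/34141) = (3198452/171)*(1/34141) = 3198452/5838111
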